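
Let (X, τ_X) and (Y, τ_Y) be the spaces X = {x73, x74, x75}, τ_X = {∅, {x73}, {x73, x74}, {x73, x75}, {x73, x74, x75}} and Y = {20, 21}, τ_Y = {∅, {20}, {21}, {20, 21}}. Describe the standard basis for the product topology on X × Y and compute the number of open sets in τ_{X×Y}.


Basis B = {∅ × ∅, {x73} × {20}, {x73} × {21}, {x73} × {20, 21}, {x73, x74} × {20}, {x73, x75} × {20}, {x73, x74} × {21}, {x73, x75} × {21}, {x73, x74, x75} × {20}, {x73, x74, x75} × {21}, {x73, x74} × {20, 21}, {x73, x75} × {20, 21}, {x73, x74, x75} × {20, 21}}; |τ_{X×Y}| = 25.

Enumerate products U × V with U ∈ τ_X, V ∈ τ_Y (deduplicated):
  ∅ × ∅ = {} (∅)
  {x73} × {20} = {(x73,20)}
  {x73} × {21} = {(x73,21)}
  {x73} × {20, 21} = {(x73,20), (x73,21)}
  {x73, x74} × {20} = {(x73,20), (x74,20)}
  {x73, x75} × {20} = {(x73,20), (x75,20)}
  {x73, x74} × {21} = {(x73,21), (x74,21)}
  {x73, x75} × {21} = {(x73,21), (x75,21)}
  {x73, x74, x75} × {20} = {(x73,20), (x74,20), (x75,20)}
  {x73, x74, x75} × {21} = {(x73,21), (x74,21), (x75,21)}
  {x73, x74} × {20, 21} = {(x73,20), (x73,21), (x74,20), (x74,21)}
  {x73, x75} × {20, 21} = {(x73,20), (x73,21), (x75,20), (x75,21)}
  {x73, x74, x75} × {20, 21} = {(x73,20), (x73,21), (x74,20), (x74,21), (x75,20), (x75,21)}
These 13 distinct sets form the basis B.
Close under arbitrary unions to get τ_{X×Y}; counting gives |τ_{X×Y}| = 25.


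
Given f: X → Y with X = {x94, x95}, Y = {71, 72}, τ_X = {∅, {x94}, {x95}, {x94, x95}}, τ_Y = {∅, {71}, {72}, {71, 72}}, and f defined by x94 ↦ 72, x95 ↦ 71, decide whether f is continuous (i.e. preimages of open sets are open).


f IS continuous.

Compute f^{-1}(U) for each U ∈ τ_Y:
  U = ∅: f^{-1}(U) = ∅ ∈ τ_X ✓.
  U = {71}: f^{-1}(U) = {x95} ∈ τ_X ✓.
  U = {72}: f^{-1}(U) = {x94} ∈ τ_X ✓.
  U = {71, 72}: f^{-1}(U) = {x94, x95} ∈ τ_X ✓.
Every preimage lies in τ_X, so f IS continuous.


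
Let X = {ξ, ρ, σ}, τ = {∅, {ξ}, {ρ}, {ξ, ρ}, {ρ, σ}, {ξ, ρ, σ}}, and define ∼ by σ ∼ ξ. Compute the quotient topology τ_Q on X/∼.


X/∼ = {[ξ=σ], [ρ]}; |τ_Q| = 3.

Equivalence classes: [ξ=σ], [ρ].
Quotient map π: X → X/∼ sends ξ ↦ [ξ=σ], ρ ↦ [ρ], σ ↦ [ξ=σ].
For each subset V ⊆ X/∼, compute π^{-1}(V) ⊆ X and check whether π^{-1}(V) ∈ τ. V is open in τ_Q iff π^{-1}(V) ∈ τ.
  V = {}: π^{-1}(V) = ∅ ∈ τ ✓.
  V = {[ξ=σ]}: π^{-1}(V) = {ξ, σ} ∉ τ ✗.
  V = {[ρ]}: π^{-1}(V) = {ρ} ∈ τ ✓.
  V = {[ξ=σ], [ρ]}: π^{-1}(V) = {ξ, ρ, σ} ∈ τ ✓.
Open sets in the quotient: τ_Q = {{}, {[ρ]}, {[ξ=σ], [ρ]}} (3 elements).


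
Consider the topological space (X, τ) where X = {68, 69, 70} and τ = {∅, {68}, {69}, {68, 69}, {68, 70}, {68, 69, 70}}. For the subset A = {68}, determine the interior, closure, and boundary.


int(A) = {68}, cl(A) = {68, 70}, ∂A = {70}.

Closed sets in (X, τ) are complements of opens:
  closed(X, τ) = {∅, {69}, {70}, {68, 70}, {69, 70}, {68, 69, 70}}.
int(A) = ⋃ {U ∈ τ : U ⊆ A}. Opens contained in A: ∅, {68}.
Taking the union of these: int(A) = {68}.
cl(A) = ⋂ {C closed : A ⊆ C}. Closed sets containing A: {68, 70}, {68, 69, 70}.
Intersecting these: cl(A) = {68, 70}.
∂A = cl(A) ∖ int(A) = {68, 70} ∖ {68} = {70}.


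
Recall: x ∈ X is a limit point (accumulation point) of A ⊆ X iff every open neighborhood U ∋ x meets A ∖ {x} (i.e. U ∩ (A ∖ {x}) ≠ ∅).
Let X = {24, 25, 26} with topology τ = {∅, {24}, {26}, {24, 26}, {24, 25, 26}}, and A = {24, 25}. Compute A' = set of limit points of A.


A' = {25}

For each x ∈ X, list the open sets U ∈ τ with x ∈ U, then check whether U ∩ (A ∖ {x}) ≠ ∅ for every such U.
  x = 24: open {24} ∋ x has {24} ∩ (A ∖ {24}) = ∅, so x is NOT a limit point.
  x = 25: opens ∋ x are {24, 25, 26}; each meets A ∖ {25}, so x IS a limit point.
  x = 26: open {26} ∋ x has {26} ∩ (A ∖ {26}) = ∅, so x is NOT a limit point.
Collecting: A' = {25}.


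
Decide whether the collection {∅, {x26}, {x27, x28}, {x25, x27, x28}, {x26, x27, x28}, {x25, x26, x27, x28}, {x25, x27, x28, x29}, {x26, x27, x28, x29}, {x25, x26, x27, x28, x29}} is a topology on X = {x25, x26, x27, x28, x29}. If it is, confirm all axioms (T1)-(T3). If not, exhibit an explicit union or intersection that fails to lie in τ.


τ is NOT a topology on X.

Axiom (T1): ∅ ∈ τ? Yes; X ∈ τ? Yes.
Axiom (T2/T3): check pairwise unions and intersections of members of τ.
Counterexample for (T3): {x25, x27, x28, x29} ∩ {x26, x27, x28, x29} = {x27, x28, x29} ∉ τ. Therefore τ is NOT a topology.


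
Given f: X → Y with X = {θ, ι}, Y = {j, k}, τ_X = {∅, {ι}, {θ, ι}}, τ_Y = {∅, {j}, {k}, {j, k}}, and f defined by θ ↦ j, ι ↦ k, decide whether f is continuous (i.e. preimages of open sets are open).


f is NOT continuous.

Compute f^{-1}(U) for each U ∈ τ_Y:
  U = ∅: f^{-1}(U) = ∅ ∈ τ_X ✓.
  U = {j}: f^{-1}(U) = {θ} ∉ τ_X ✗.
  U = {k}: f^{-1}(U) = {ι} ∈ τ_X ✓.
  U = {j, k}: f^{-1}(U) = {θ, ι} ∈ τ_X ✓.
Found U = {j} with f^{-1}(U) = {θ} not in τ_X. Therefore f is NOT continuous.


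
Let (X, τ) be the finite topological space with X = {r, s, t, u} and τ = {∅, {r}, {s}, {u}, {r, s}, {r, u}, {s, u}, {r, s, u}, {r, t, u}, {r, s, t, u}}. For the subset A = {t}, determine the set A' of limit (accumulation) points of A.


A' = ∅

For each x ∈ X, list the open sets U ∈ τ with x ∈ U, then check whether U ∩ (A ∖ {x}) ≠ ∅ for every such U.
  x = r: open {r} ∋ x has {r} ∩ (A ∖ {r}) = ∅, so x is NOT a limit point.
  x = s: open {s} ∋ x has {s} ∩ (A ∖ {s}) = ∅, so x is NOT a limit point.
  x = t: open {r, t, u} ∋ x has {r, t, u} ∩ (A ∖ {t}) = ∅, so x is NOT a limit point.
  x = u: open {u} ∋ x has {u} ∩ (A ∖ {u}) = ∅, so x is NOT a limit point.
Collecting: A' = ∅.


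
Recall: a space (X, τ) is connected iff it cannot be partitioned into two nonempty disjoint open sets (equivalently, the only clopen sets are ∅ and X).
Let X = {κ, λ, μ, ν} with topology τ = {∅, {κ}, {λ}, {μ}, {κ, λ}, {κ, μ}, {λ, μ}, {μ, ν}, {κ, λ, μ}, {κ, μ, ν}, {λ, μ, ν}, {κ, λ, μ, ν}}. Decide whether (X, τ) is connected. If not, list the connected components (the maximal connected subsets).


(X, τ) is disconnected; components = [{κ}, {λ}, {μ, ν}].

Find clopen sets (U ∈ τ with X ∖ U ∈ τ):
  U = ∅, X ∖ U = {κ, λ, μ, ν} — both open, so U is clopen.
  U = {κ}, X ∖ U = {λ, μ, ν} — both open, so U is clopen.
  U = {λ}, X ∖ U = {κ, μ, ν} — both open, so U is clopen.
  U = {κ, λ}, X ∖ U = {μ, ν} — both open, so U is clopen.
  U = {μ, ν}, X ∖ U = {κ, λ} — both open, so U is clopen.
  U = {κ, μ, ν}, X ∖ U = {λ} — both open, so U is clopen.
  U = {λ, μ, ν}, X ∖ U = {κ} — both open, so U is clopen.
  U = {κ, λ, μ, ν}, X ∖ U = ∅ — both open, so U is clopen.
Nontrivial clopen(s) exist: e.g. {λ, μ, ν}. So (X, τ) is disconnected.
Compute connected components by grouping points that agree on all clopens:
  component: {κ}
  component: {λ}
  component: {μ, ν}


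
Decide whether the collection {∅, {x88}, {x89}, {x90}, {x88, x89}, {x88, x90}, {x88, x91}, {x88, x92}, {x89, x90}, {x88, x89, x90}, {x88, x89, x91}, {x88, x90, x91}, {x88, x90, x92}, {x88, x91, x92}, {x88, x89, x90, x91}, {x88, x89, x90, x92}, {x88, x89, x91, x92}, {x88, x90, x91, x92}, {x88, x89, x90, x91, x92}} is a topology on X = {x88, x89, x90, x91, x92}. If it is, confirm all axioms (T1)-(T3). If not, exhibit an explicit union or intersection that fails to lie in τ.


τ is NOT a topology on X.

Axiom (T1): ∅ ∈ τ? Yes; X ∈ τ? Yes.
Axiom (T2/T3): check pairwise unions and intersections of members of τ.
Counterexample for (T2): {x89} ∪ {x88, x92} = {x88, x89, x92} ∉ τ. Therefore τ is NOT a topology.


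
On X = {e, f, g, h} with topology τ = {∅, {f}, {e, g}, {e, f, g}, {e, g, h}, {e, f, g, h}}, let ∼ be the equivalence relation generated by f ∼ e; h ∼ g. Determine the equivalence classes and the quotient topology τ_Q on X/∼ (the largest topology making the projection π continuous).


X/∼ = {[e=f], [g=h]}; |τ_Q| = 2.

Equivalence classes: [e=f], [g=h].
Quotient map π: X → X/∼ sends e ↦ [e=f], f ↦ [e=f], g ↦ [g=h], h ↦ [g=h].
For each subset V ⊆ X/∼, compute π^{-1}(V) ⊆ X and check whether π^{-1}(V) ∈ τ. V is open in τ_Q iff π^{-1}(V) ∈ τ.
  V = {}: π^{-1}(V) = ∅ ∈ τ ✓.
  V = {[e=f]}: π^{-1}(V) = {e, f} ∉ τ ✗.
  V = {[g=h]}: π^{-1}(V) = {g, h} ∉ τ ✗.
  V = {[e=f], [g=h]}: π^{-1}(V) = {e, f, g, h} ∈ τ ✓.
Open sets in the quotient: τ_Q = {{}, {[e=f], [g=h]}} (2 elements).


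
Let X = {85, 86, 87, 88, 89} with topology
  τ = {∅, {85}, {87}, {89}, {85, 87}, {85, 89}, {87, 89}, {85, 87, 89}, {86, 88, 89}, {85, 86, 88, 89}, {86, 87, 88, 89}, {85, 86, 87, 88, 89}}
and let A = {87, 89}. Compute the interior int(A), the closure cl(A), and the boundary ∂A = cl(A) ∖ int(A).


int(A) = {87, 89}, cl(A) = {86, 87, 88, 89}, ∂A = {86, 88}.

Closed sets in (X, τ) are complements of opens:
  closed(X, τ) = {∅, {85}, {87}, {85, 87}, {86, 88}, {85, 86, 88}, {86, 87, 88}, {86, 88, 89}, {85, 86, 87, 88}, {85, 86, 88, 89}, {86, 87, 88, 89}, {85, 86, 87, 88, 89}}.
int(A) = ⋃ {U ∈ τ : U ⊆ A}. Opens contained in A: ∅, {87}, {89}, {87, 89}.
Taking the union of these: int(A) = {87, 89}.
cl(A) = ⋂ {C closed : A ⊆ C}. Closed sets containing A: {86, 87, 88, 89}, {85, 86, 87, 88, 89}.
Intersecting these: cl(A) = {86, 87, 88, 89}.
∂A = cl(A) ∖ int(A) = {86, 87, 88, 89} ∖ {87, 89} = {86, 88}.


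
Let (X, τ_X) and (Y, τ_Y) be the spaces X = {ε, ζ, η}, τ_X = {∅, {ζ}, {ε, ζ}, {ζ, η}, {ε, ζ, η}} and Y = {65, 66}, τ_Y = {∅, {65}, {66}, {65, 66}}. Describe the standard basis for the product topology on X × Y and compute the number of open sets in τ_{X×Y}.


Basis B = {∅ × ∅, {ζ} × {65}, {ζ} × {66}, {ε, ζ} × {65}, {ε, ζ} × {66}, {ζ} × {65, 66}, {ζ, η} × {65}, {ζ, η} × {66}, {ε, ζ, η} × {65}, {ε, ζ, η} × {66}, {ε, ζ} × {65, 66}, {ζ, η} × {65, 66}, {ε, ζ, η} × {65, 66}}; |τ_{X×Y}| = 25.

Enumerate products U × V with U ∈ τ_X, V ∈ τ_Y (deduplicated):
  ∅ × ∅ = {} (∅)
  {ζ} × {65} = {(ζ,65)}
  {ζ} × {66} = {(ζ,66)}
  {ε, ζ} × {65} = {(ε,65), (ζ,65)}
  {ε, ζ} × {66} = {(ε,66), (ζ,66)}
  {ζ} × {65, 66} = {(ζ,65), (ζ,66)}
  {ζ, η} × {65} = {(ζ,65), (η,65)}
  {ζ, η} × {66} = {(ζ,66), (η,66)}
  {ε, ζ, η} × {65} = {(ε,65), (ζ,65), (η,65)}
  {ε, ζ, η} × {66} = {(ε,66), (ζ,66), (η,66)}
  {ε, ζ} × {65, 66} = {(ε,65), (ε,66), (ζ,65), (ζ,66)}
  {ζ, η} × {65, 66} = {(ζ,65), (ζ,66), (η,65), (η,66)}
  {ε, ζ, η} × {65, 66} = {(ε,65), (ε,66), (ζ,65), (ζ,66), (η,65), (η,66)}
These 13 distinct sets form the basis B.
Close under arbitrary unions to get τ_{X×Y}; counting gives |τ_{X×Y}| = 25.


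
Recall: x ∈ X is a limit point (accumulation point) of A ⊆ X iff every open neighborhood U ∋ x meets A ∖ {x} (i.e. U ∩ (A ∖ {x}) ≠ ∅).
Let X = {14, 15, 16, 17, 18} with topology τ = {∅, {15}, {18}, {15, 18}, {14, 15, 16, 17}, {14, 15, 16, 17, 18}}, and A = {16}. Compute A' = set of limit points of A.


A' = {14, 17}

For each x ∈ X, list the open sets U ∈ τ with x ∈ U, then check whether U ∩ (A ∖ {x}) ≠ ∅ for every such U.
  x = 14: opens ∋ x are {14, 15, 16, 17}, {14, 15, 16, 17, 18}; each meets A ∖ {14}, so x IS a limit point.
  x = 15: open {15} ∋ x has {15} ∩ (A ∖ {15}) = ∅, so x is NOT a limit point.
  x = 16: open {14, 15, 16, 17} ∋ x has {14, 15, 16, 17} ∩ (A ∖ {16}) = ∅, so x is NOT a limit point.
  x = 17: opens ∋ x are {14, 15, 16, 17}, {14, 15, 16, 17, 18}; each meets A ∖ {17}, so x IS a limit point.
  x = 18: open {18} ∋ x has {18} ∩ (A ∖ {18}) = ∅, so x is NOT a limit point.
Collecting: A' = {14, 17}.


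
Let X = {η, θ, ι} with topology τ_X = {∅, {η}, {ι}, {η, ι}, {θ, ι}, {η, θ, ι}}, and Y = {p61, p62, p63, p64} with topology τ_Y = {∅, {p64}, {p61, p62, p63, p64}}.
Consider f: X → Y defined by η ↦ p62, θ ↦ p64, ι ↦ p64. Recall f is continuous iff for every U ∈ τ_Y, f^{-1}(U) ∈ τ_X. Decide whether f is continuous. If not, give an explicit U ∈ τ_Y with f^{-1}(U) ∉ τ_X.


f IS continuous.

Compute f^{-1}(U) for each U ∈ τ_Y:
  U = ∅: f^{-1}(U) = ∅ ∈ τ_X ✓.
  U = {p64}: f^{-1}(U) = {θ, ι} ∈ τ_X ✓.
  U = {p61, p62, p63, p64}: f^{-1}(U) = {η, θ, ι} ∈ τ_X ✓.
Every preimage lies in τ_X, so f IS continuous.


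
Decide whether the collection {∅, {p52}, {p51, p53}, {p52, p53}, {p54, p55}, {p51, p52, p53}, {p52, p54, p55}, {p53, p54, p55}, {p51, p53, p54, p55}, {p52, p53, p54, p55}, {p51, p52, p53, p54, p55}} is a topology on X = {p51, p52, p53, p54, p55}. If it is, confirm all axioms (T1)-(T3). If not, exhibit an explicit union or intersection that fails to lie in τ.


τ is NOT a topology on X.

Axiom (T1): ∅ ∈ τ? Yes; X ∈ τ? Yes.
Axiom (T2/T3): check pairwise unions and intersections of members of τ.
Counterexample for (T3): {p51, p53} ∩ {p52, p53} = {p53} ∉ τ. Therefore τ is NOT a topology.


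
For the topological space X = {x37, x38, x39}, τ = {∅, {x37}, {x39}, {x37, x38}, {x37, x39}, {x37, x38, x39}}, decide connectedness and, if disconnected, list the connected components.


(X, τ) is disconnected; components = [{x39}, {x37, x38}].

Find clopen sets (U ∈ τ with X ∖ U ∈ τ):
  U = ∅, X ∖ U = {x37, x38, x39} — both open, so U is clopen.
  U = {x39}, X ∖ U = {x37, x38} — both open, so U is clopen.
  U = {x37, x38}, X ∖ U = {x39} — both open, so U is clopen.
  U = {x37, x38, x39}, X ∖ U = ∅ — both open, so U is clopen.
Nontrivial clopen(s) exist: e.g. {x37, x38}. So (X, τ) is disconnected.
Compute connected components by grouping points that agree on all clopens:
  component: {x39}
  component: {x37, x38}


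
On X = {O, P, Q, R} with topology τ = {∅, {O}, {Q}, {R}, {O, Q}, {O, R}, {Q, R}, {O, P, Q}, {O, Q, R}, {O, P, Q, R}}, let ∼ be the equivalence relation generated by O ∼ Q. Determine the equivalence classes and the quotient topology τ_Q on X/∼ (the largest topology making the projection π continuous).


X/∼ = {[O=Q], [P], [R]}; |τ_Q| = 6.

Equivalence classes: [O=Q], [P], [R].
Quotient map π: X → X/∼ sends O ↦ [O=Q], P ↦ [P], Q ↦ [O=Q], R ↦ [R].
For each subset V ⊆ X/∼, compute π^{-1}(V) ⊆ X and check whether π^{-1}(V) ∈ τ. V is open in τ_Q iff π^{-1}(V) ∈ τ.
  V = {}: π^{-1}(V) = ∅ ∈ τ ✓.
  V = {[O=Q]}: π^{-1}(V) = {O, Q} ∈ τ ✓.
  V = {[P]}: π^{-1}(V) = {P} ∉ τ ✗.
  V = {[O=Q], [P]}: π^{-1}(V) = {O, P, Q} ∈ τ ✓.
  V = {[R]}: π^{-1}(V) = {R} ∈ τ ✓.
  V = {[O=Q], [R]}: π^{-1}(V) = {O, Q, R} ∈ τ ✓.
  V = {[P], [R]}: π^{-1}(V) = {P, R} ∉ τ ✗.
  V = {[O=Q], [P], [R]}: π^{-1}(V) = {O, P, Q, R} ∈ τ ✓.
Open sets in the quotient: τ_Q = {{}, {[O=Q]}, {[O=Q], [P]}, {[R]}, {[O=Q], [R]}, {[O=Q], [P], [R]}} (6 elements).


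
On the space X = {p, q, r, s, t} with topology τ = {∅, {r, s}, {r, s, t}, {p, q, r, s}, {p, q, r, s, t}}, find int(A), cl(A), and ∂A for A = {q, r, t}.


int(A) = ∅, cl(A) = {p, q, r, s, t}, ∂A = {p, q, r, s, t}.

Closed sets in (X, τ) are complements of opens:
  closed(X, τ) = {∅, {t}, {p, q}, {p, q, t}, {p, q, r, s, t}}.
int(A) = ⋃ {U ∈ τ : U ⊆ A}. Opens contained in A: ∅.
Taking the union of these: int(A) = ∅.
cl(A) = ⋂ {C closed : A ⊆ C}. Closed sets containing A: {p, q, r, s, t}.
Intersecting these: cl(A) = {p, q, r, s, t}.
∂A = cl(A) ∖ int(A) = {p, q, r, s, t} ∖ ∅ = {p, q, r, s, t}.


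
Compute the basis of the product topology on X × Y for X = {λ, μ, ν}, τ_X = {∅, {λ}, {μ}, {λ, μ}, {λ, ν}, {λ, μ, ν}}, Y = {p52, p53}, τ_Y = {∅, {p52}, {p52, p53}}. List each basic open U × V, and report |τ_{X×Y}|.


Basis B = {∅ × ∅, {λ} × {p52}, {μ} × {p52}, {λ} × {p52, p53}, {λ, μ} × {p52}, {λ, ν} × {p52}, {μ} × {p52, p53}, {λ, μ, ν} × {p52}, {λ, μ} × {p52, p53}, {λ, ν} × {p52, p53}, {λ, μ, ν} × {p52, p53}}; |τ_{X×Y}| = 18.

Enumerate products U × V with U ∈ τ_X, V ∈ τ_Y (deduplicated):
  ∅ × ∅ = {} (∅)
  {λ} × {p52} = {(λ,p52)}
  {μ} × {p52} = {(μ,p52)}
  {λ} × {p52, p53} = {(λ,p52), (λ,p53)}
  {λ, μ} × {p52} = {(λ,p52), (μ,p52)}
  {λ, ν} × {p52} = {(λ,p52), (ν,p52)}
  {μ} × {p52, p53} = {(μ,p52), (μ,p53)}
  {λ, μ, ν} × {p52} = {(λ,p52), (μ,p52), (ν,p52)}
  {λ, μ} × {p52, p53} = {(λ,p52), (λ,p53), (μ,p52), (μ,p53)}
  {λ, ν} × {p52, p53} = {(λ,p52), (λ,p53), (ν,p52), (ν,p53)}
  {λ, μ, ν} × {p52, p53} = {(λ,p52), (λ,p53), (μ,p52), (μ,p53), (ν,p52), (ν,p53)}
These 11 distinct sets form the basis B.
Close under arbitrary unions to get τ_{X×Y}; counting gives |τ_{X×Y}| = 18.


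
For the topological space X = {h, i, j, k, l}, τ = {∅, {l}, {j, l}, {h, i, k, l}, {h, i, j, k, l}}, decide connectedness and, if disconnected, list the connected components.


(X, τ) is connected.

Find clopen sets (U ∈ τ with X ∖ U ∈ τ):
  U = ∅, X ∖ U = {h, i, j, k, l} — both open, so U is clopen.
  U = {h, i, j, k, l}, X ∖ U = ∅ — both open, so U is clopen.
Only trivial clopens (∅ and X) exist, so (X, τ) is connected.
Compute connected components by grouping points that agree on all clopens:
  component: {h, i, j, k, l}


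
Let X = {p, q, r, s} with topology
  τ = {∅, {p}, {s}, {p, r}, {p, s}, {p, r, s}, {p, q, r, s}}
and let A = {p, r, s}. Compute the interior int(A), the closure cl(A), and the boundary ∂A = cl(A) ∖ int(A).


int(A) = {p, r, s}, cl(A) = {p, q, r, s}, ∂A = {q}.

Closed sets in (X, τ) are complements of opens:
  closed(X, τ) = {∅, {q}, {q, r}, {q, s}, {p, q, r}, {q, r, s}, {p, q, r, s}}.
int(A) = ⋃ {U ∈ τ : U ⊆ A}. Opens contained in A: ∅, {p}, {s}, {p, r}, {p, s}, {p, r, s}.
Taking the union of these: int(A) = {p, r, s}.
cl(A) = ⋂ {C closed : A ⊆ C}. Closed sets containing A: {p, q, r, s}.
Intersecting these: cl(A) = {p, q, r, s}.
∂A = cl(A) ∖ int(A) = {p, q, r, s} ∖ {p, r, s} = {q}.


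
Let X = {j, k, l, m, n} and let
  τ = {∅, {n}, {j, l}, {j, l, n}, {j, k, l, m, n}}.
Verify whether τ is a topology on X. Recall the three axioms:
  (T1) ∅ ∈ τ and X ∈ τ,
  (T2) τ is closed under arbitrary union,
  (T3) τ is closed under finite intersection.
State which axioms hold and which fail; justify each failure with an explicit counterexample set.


τ IS a topology on X.

Axiom (T1): ∅ ∈ τ? Yes; X ∈ τ? Yes.
Axiom (T2/T3): check pairwise unions and intersections of members of τ.
All pairwise intersections and unions checked — each lies in τ. Therefore τ satisfies (T1), (T2), (T3): it IS a topology on X.


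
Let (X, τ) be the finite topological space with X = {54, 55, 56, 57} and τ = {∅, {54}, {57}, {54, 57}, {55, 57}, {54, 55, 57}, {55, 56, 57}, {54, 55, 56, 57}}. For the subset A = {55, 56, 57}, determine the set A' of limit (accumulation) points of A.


A' = {55, 56}

For each x ∈ X, list the open sets U ∈ τ with x ∈ U, then check whether U ∩ (A ∖ {x}) ≠ ∅ for every such U.
  x = 54: open {54} ∋ x has {54} ∩ (A ∖ {54}) = ∅, so x is NOT a limit point.
  x = 55: opens ∋ x are {55, 57}, {54, 55, 57}, {55, 56, 57}, {54, 55, 56, 57}; each meets A ∖ {55}, so x IS a limit point.
  x = 56: opens ∋ x are {55, 56, 57}, {54, 55, 56, 57}; each meets A ∖ {56}, so x IS a limit point.
  x = 57: open {57} ∋ x has {57} ∩ (A ∖ {57}) = ∅, so x is NOT a limit point.
Collecting: A' = {55, 56}.


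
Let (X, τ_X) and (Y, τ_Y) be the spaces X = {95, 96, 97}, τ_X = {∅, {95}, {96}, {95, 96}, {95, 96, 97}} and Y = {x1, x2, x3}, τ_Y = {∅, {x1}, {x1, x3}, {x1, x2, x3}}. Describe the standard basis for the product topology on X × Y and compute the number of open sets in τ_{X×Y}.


Basis B = {∅ × ∅, {95} × {x1}, {96} × {x1}, {95} × {x1, x3}, {95, 96} × {x1}, {96} × {x1, x3}, {95} × {x1, x2, x3}, {95, 96, 97} × {x1}, {96} × {x1, x2, x3}, {95, 96} × {x1, x3}, {95, 96} × {x1, x2, x3}, {95, 96, 97} × {x1, x3}, {95, 96, 97} × {x1, x2, x3}}; |τ_{X×Y}| = 30.

Enumerate products U × V with U ∈ τ_X, V ∈ τ_Y (deduplicated):
  ∅ × ∅ = {} (∅)
  {95} × {x1} = {(95,x1)}
  {96} × {x1} = {(96,x1)}
  {95} × {x1, x3} = {(95,x1), (95,x3)}
  {95, 96} × {x1} = {(95,x1), (96,x1)}
  {96} × {x1, x3} = {(96,x1), (96,x3)}
  {95} × {x1, x2, x3} = {(95,x1), (95,x2), (95,x3)}
  {95, 96, 97} × {x1} = {(95,x1), (96,x1), (97,x1)}
  {96} × {x1, x2, x3} = {(96,x1), (96,x2), (96,x3)}
  {95, 96} × {x1, x3} = {(95,x1), (95,x3), (96,x1), (96,x3)}
  {95, 96} × {x1, x2, x3} = {(95,x1), (95,x2), (95,x3), (96,x1), (96,x2), (96,x3)}
  {95, 96, 97} × {x1, x3} = {(95,x1), (95,x3), (96,x1), (96,x3), (97,x1), (97,x3)}
  {95, 96, 97} × {x1, x2, x3} = {(95,x1), (95,x2), (95,x3), (96,x1), (96,x2), (96,x3), (97,x1), (97,x2), (97,x3)}
These 13 distinct sets form the basis B.
Close under arbitrary unions to get τ_{X×Y}; counting gives |τ_{X×Y}| = 30.


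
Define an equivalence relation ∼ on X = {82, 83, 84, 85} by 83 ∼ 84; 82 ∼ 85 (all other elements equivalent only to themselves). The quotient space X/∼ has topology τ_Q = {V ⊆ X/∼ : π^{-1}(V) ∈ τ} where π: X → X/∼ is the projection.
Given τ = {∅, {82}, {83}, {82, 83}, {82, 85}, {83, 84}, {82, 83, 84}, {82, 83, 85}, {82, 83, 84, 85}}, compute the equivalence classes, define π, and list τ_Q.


X/∼ = {[82=85], [83=84]}; |τ_Q| = 4.

Equivalence classes: [82=85], [83=84].
Quotient map π: X → X/∼ sends 82 ↦ [82=85], 83 ↦ [83=84], 84 ↦ [83=84], 85 ↦ [82=85].
For each subset V ⊆ X/∼, compute π^{-1}(V) ⊆ X and check whether π^{-1}(V) ∈ τ. V is open in τ_Q iff π^{-1}(V) ∈ τ.
  V = {}: π^{-1}(V) = ∅ ∈ τ ✓.
  V = {[82=85]}: π^{-1}(V) = {82, 85} ∈ τ ✓.
  V = {[83=84]}: π^{-1}(V) = {83, 84} ∈ τ ✓.
  V = {[82=85], [83=84]}: π^{-1}(V) = {82, 83, 84, 85} ∈ τ ✓.
Open sets in the quotient: τ_Q = {{}, {[82=85]}, {[83=84]}, {[82=85], [83=84]}} (4 elements).


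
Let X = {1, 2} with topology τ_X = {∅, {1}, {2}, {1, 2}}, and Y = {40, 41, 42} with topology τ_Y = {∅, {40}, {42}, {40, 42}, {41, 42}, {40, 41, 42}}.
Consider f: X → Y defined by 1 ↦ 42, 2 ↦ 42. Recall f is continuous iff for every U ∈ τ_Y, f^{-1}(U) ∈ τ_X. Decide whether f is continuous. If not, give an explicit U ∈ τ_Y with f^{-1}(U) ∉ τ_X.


f IS continuous.

Compute f^{-1}(U) for each U ∈ τ_Y:
  U = ∅: f^{-1}(U) = ∅ ∈ τ_X ✓.
  U = {40}: f^{-1}(U) = ∅ ∈ τ_X ✓.
  U = {42}: f^{-1}(U) = {1, 2} ∈ τ_X ✓.
  U = {40, 42}: f^{-1}(U) = {1, 2} ∈ τ_X ✓.
  U = {41, 42}: f^{-1}(U) = {1, 2} ∈ τ_X ✓.
  U = {40, 41, 42}: f^{-1}(U) = {1, 2} ∈ τ_X ✓.
Every preimage lies in τ_X, so f IS continuous.


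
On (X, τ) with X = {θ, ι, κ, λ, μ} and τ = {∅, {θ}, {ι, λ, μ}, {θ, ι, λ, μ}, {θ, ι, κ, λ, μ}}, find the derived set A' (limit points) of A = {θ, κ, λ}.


A' = {ι, κ, μ}

For each x ∈ X, list the open sets U ∈ τ with x ∈ U, then check whether U ∩ (A ∖ {x}) ≠ ∅ for every such U.
  x = θ: open {θ} ∋ x has {θ} ∩ (A ∖ {θ}) = ∅, so x is NOT a limit point.
  x = ι: opens ∋ x are {ι, λ, μ}, {θ, ι, λ, μ}, {θ, ι, κ, λ, μ}; each meets A ∖ {ι}, so x IS a limit point.
  x = κ: opens ∋ x are {θ, ι, κ, λ, μ}; each meets A ∖ {κ}, so x IS a limit point.
  x = λ: open {ι, λ, μ} ∋ x has {ι, λ, μ} ∩ (A ∖ {λ}) = ∅, so x is NOT a limit point.
  x = μ: opens ∋ x are {ι, λ, μ}, {θ, ι, λ, μ}, {θ, ι, κ, λ, μ}; each meets A ∖ {μ}, so x IS a limit point.
Collecting: A' = {ι, κ, μ}.


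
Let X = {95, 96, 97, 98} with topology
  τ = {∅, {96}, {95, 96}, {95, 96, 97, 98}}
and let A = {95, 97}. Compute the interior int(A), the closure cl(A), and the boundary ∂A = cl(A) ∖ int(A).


int(A) = ∅, cl(A) = {95, 97, 98}, ∂A = {95, 97, 98}.

Closed sets in (X, τ) are complements of opens:
  closed(X, τ) = {∅, {97, 98}, {95, 97, 98}, {95, 96, 97, 98}}.
int(A) = ⋃ {U ∈ τ : U ⊆ A}. Opens contained in A: ∅.
Taking the union of these: int(A) = ∅.
cl(A) = ⋂ {C closed : A ⊆ C}. Closed sets containing A: {95, 97, 98}, {95, 96, 97, 98}.
Intersecting these: cl(A) = {95, 97, 98}.
∂A = cl(A) ∖ int(A) = {95, 97, 98} ∖ ∅ = {95, 97, 98}.


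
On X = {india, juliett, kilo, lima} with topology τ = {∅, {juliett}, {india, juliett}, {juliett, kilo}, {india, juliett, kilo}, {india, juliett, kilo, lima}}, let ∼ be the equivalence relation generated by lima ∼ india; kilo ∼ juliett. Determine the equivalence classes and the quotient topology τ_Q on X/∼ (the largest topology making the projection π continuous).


X/∼ = {[india=lima], [juliett=kilo]}; |τ_Q| = 3.

Equivalence classes: [india=lima], [juliett=kilo].
Quotient map π: X → X/∼ sends india ↦ [india=lima], juliett ↦ [juliett=kilo], kilo ↦ [juliett=kilo], lima ↦ [india=lima].
For each subset V ⊆ X/∼, compute π^{-1}(V) ⊆ X and check whether π^{-1}(V) ∈ τ. V is open in τ_Q iff π^{-1}(V) ∈ τ.
  V = {}: π^{-1}(V) = ∅ ∈ τ ✓.
  V = {[india=lima]}: π^{-1}(V) = {india, lima} ∉ τ ✗.
  V = {[juliett=kilo]}: π^{-1}(V) = {juliett, kilo} ∈ τ ✓.
  V = {[india=lima], [juliett=kilo]}: π^{-1}(V) = {india, juliett, kilo, lima} ∈ τ ✓.
Open sets in the quotient: τ_Q = {{}, {[juliett=kilo]}, {[india=lima], [juliett=kilo]}} (3 elements).


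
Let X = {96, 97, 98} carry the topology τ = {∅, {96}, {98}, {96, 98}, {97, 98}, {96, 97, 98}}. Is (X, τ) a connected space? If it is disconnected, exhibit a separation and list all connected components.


(X, τ) is disconnected; components = [{96}, {97, 98}].

Find clopen sets (U ∈ τ with X ∖ U ∈ τ):
  U = ∅, X ∖ U = {96, 97, 98} — both open, so U is clopen.
  U = {96}, X ∖ U = {97, 98} — both open, so U is clopen.
  U = {97, 98}, X ∖ U = {96} — both open, so U is clopen.
  U = {96, 97, 98}, X ∖ U = ∅ — both open, so U is clopen.
Nontrivial clopen(s) exist: e.g. {97, 98}. So (X, τ) is disconnected.
Compute connected components by grouping points that agree on all clopens:
  component: {96}
  component: {97, 98}


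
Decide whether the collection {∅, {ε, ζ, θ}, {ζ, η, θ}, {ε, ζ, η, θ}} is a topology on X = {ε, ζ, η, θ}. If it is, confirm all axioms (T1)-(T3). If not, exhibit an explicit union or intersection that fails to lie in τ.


τ is NOT a topology on X.

Axiom (T1): ∅ ∈ τ? Yes; X ∈ τ? Yes.
Axiom (T2/T3): check pairwise unions and intersections of members of τ.
Counterexample for (T3): {ε, ζ, θ} ∩ {ζ, η, θ} = {ζ, θ} ∉ τ. Therefore τ is NOT a topology.


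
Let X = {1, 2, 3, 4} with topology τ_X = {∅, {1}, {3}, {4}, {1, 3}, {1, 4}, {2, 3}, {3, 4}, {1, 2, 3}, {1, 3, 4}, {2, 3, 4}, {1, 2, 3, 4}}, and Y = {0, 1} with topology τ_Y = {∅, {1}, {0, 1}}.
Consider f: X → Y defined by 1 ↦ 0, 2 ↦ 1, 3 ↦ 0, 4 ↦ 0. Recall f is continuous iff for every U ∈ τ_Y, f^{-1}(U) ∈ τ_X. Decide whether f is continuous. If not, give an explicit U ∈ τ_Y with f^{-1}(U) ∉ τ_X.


f is NOT continuous.

Compute f^{-1}(U) for each U ∈ τ_Y:
  U = ∅: f^{-1}(U) = ∅ ∈ τ_X ✓.
  U = {1}: f^{-1}(U) = {2} ∉ τ_X ✗.
  U = {0, 1}: f^{-1}(U) = {1, 2, 3, 4} ∈ τ_X ✓.
Found U = {1} with f^{-1}(U) = {2} not in τ_X. Therefore f is NOT continuous.


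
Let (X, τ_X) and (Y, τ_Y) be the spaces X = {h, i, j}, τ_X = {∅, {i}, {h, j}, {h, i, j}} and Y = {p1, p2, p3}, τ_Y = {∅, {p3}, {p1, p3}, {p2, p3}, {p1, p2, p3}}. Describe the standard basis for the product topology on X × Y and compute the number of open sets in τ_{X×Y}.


Basis B = {∅ × ∅, {i} × {p3}, {h, j} × {p3}, {i} × {p1, p3}, {i} × {p2, p3}, {h, i, j} × {p3}, {i} × {p1, p2, p3}, {h, j} × {p1, p3}, {h, j} × {p2, p3}, {h, j} × {p1, p2, p3}, {h, i, j} × {p1, p3}, {h, i, j} × {p2, p3}, {h, i, j} × {p1, p2, p3}}; |τ_{X×Y}| = 25.

Enumerate products U × V with U ∈ τ_X, V ∈ τ_Y (deduplicated):
  ∅ × ∅ = {} (∅)
  {i} × {p3} = {(i,p3)}
  {h, j} × {p3} = {(h,p3), (j,p3)}
  {i} × {p1, p3} = {(i,p1), (i,p3)}
  {i} × {p2, p3} = {(i,p2), (i,p3)}
  {h, i, j} × {p3} = {(h,p3), (i,p3), (j,p3)}
  {i} × {p1, p2, p3} = {(i,p1), (i,p2), (i,p3)}
  {h, j} × {p1, p3} = {(h,p1), (h,p3), (j,p1), (j,p3)}
  {h, j} × {p2, p3} = {(h,p2), (h,p3), (j,p2), (j,p3)}
  {h, j} × {p1, p2, p3} = {(h,p1), (h,p2), (h,p3), (j,p1), (j,p2), (j,p3)}
  {h, i, j} × {p1, p3} = {(h,p1), (h,p3), (i,p1), (i,p3), (j,p1), (j,p3)}
  {h, i, j} × {p2, p3} = {(h,p2), (h,p3), (i,p2), (i,p3), (j,p2), (j,p3)}
  {h, i, j} × {p1, p2, p3} = {(h,p1), (h,p2), (h,p3), (i,p1), (i,p2), (i,p3), (j,p1), (j,p2), (j,p3)}
These 13 distinct sets form the basis B.
Close under arbitrary unions to get τ_{X×Y}; counting gives |τ_{X×Y}| = 25.


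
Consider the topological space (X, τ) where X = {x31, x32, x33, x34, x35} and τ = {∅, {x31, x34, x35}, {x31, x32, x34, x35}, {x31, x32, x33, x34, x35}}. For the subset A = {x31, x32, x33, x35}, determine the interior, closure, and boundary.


int(A) = ∅, cl(A) = {x31, x32, x33, x34, x35}, ∂A = {x31, x32, x33, x34, x35}.

Closed sets in (X, τ) are complements of opens:
  closed(X, τ) = {∅, {x33}, {x32, x33}, {x31, x32, x33, x34, x35}}.
int(A) = ⋃ {U ∈ τ : U ⊆ A}. Opens contained in A: ∅.
Taking the union of these: int(A) = ∅.
cl(A) = ⋂ {C closed : A ⊆ C}. Closed sets containing A: {x31, x32, x33, x34, x35}.
Intersecting these: cl(A) = {x31, x32, x33, x34, x35}.
∂A = cl(A) ∖ int(A) = {x31, x32, x33, x34, x35} ∖ ∅ = {x31, x32, x33, x34, x35}.


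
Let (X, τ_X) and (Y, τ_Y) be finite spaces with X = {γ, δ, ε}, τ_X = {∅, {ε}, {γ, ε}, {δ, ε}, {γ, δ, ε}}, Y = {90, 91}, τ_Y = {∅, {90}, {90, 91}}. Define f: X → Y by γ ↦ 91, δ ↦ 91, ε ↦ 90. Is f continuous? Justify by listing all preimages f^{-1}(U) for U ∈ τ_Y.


f IS continuous.

Compute f^{-1}(U) for each U ∈ τ_Y:
  U = ∅: f^{-1}(U) = ∅ ∈ τ_X ✓.
  U = {90}: f^{-1}(U) = {ε} ∈ τ_X ✓.
  U = {90, 91}: f^{-1}(U) = {γ, δ, ε} ∈ τ_X ✓.
Every preimage lies in τ_X, so f IS continuous.


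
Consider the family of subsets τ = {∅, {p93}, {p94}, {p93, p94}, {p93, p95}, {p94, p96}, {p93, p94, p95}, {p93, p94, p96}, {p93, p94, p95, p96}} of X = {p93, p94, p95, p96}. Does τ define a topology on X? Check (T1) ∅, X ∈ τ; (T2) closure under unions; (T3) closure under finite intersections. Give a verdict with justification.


τ IS a topology on X.

Axiom (T1): ∅ ∈ τ? Yes; X ∈ τ? Yes.
Axiom (T2/T3): check pairwise unions and intersections of members of τ.
All pairwise intersections and unions checked — each lies in τ. Therefore τ satisfies (T1), (T2), (T3): it IS a topology on X.


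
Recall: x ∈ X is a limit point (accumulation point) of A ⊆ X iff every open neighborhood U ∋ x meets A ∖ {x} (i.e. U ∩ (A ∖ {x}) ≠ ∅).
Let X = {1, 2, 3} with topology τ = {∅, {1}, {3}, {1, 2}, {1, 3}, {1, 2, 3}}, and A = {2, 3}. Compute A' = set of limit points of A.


A' = ∅

For each x ∈ X, list the open sets U ∈ τ with x ∈ U, then check whether U ∩ (A ∖ {x}) ≠ ∅ for every such U.
  x = 1: open {1} ∋ x has {1} ∩ (A ∖ {1}) = ∅, so x is NOT a limit point.
  x = 2: open {1, 2} ∋ x has {1, 2} ∩ (A ∖ {2}) = ∅, so x is NOT a limit point.
  x = 3: open {3} ∋ x has {3} ∩ (A ∖ {3}) = ∅, so x is NOT a limit point.
Collecting: A' = ∅.


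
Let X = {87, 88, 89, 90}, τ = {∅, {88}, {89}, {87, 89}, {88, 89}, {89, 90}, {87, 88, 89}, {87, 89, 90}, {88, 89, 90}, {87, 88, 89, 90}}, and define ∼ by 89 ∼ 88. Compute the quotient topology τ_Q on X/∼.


X/∼ = {[87], [88=89], [90]}; |τ_Q| = 5.

Equivalence classes: [87], [88=89], [90].
Quotient map π: X → X/∼ sends 87 ↦ [87], 88 ↦ [88=89], 89 ↦ [88=89], 90 ↦ [90].
For each subset V ⊆ X/∼, compute π^{-1}(V) ⊆ X and check whether π^{-1}(V) ∈ τ. V is open in τ_Q iff π^{-1}(V) ∈ τ.
  V = {}: π^{-1}(V) = ∅ ∈ τ ✓.
  V = {[87]}: π^{-1}(V) = {87} ∉ τ ✗.
  V = {[88=89]}: π^{-1}(V) = {88, 89} ∈ τ ✓.
  V = {[87], [88=89]}: π^{-1}(V) = {87, 88, 89} ∈ τ ✓.
  V = {[90]}: π^{-1}(V) = {90} ∉ τ ✗.
  V = {[87], [90]}: π^{-1}(V) = {87, 90} ∉ τ ✗.
  V = {[88=89], [90]}: π^{-1}(V) = {88, 89, 90} ∈ τ ✓.
  V = {[87], [88=89], [90]}: π^{-1}(V) = {87, 88, 89, 90} ∈ τ ✓.
Open sets in the quotient: τ_Q = {{}, {[88=89]}, {[87], [88=89]}, {[88=89], [90]}, {[87], [88=89], [90]}} (5 elements).


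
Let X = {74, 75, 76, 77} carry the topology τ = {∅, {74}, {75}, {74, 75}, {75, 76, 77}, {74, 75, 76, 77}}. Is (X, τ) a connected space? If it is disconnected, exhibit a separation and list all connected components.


(X, τ) is disconnected; components = [{74}, {75, 76, 77}].

Find clopen sets (U ∈ τ with X ∖ U ∈ τ):
  U = ∅, X ∖ U = {74, 75, 76, 77} — both open, so U is clopen.
  U = {74}, X ∖ U = {75, 76, 77} — both open, so U is clopen.
  U = {75, 76, 77}, X ∖ U = {74} — both open, so U is clopen.
  U = {74, 75, 76, 77}, X ∖ U = ∅ — both open, so U is clopen.
Nontrivial clopen(s) exist: e.g. {74}. So (X, τ) is disconnected.
Compute connected components by grouping points that agree on all clopens:
  component: {74}
  component: {75, 76, 77}


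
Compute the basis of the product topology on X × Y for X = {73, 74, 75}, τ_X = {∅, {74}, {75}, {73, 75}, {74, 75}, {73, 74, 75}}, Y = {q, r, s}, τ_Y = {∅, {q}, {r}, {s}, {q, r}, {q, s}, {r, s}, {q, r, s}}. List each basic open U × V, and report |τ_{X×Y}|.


Basis B = {∅ × ∅, {74} × {q}, {74} × {r}, {74} × {s}, {75} × {q}, {75} × {r}, {75} × {s}, {73, 75} × {q}, {73, 75} × {r}, {73, 75} × {s}, {74} × {q, r}, {74} × {q, s}, {74, 75} × {q}, {74} × {r, s}, {74, 75} × {r}, {74, 75} × {s}, {75} × {q, r}, {75} × {q, s}, {75} × {r, s}, {73, 74, 75} × {q}, {73, 74, 75} × {r}, {73, 74, 75} × {s}, {74} × {q, r, s}, {75} × {q, r, s}, {73, 75} × {q, r}, {73, 75} × {q, s}, {73, 75} × {r, s}, {74, 75} × {q, r}, {74, 75} × {q, s}, {74, 75} × {r, s}, {73, 75} × {q, r, s}, {73, 74, 75} × {q, r}, {73, 74, 75} × {q, s}, {73, 74, 75} × {r, s}, {74, 75} × {q, r, s}, {73, 74, 75} × {q, r, s}}; |τ_{X×Y}| = 216.

Enumerate products U × V with U ∈ τ_X, V ∈ τ_Y (deduplicated):
  ∅ × ∅ = {} (∅)
  {74} × {q} = {(74,q)}
  {74} × {r} = {(74,r)}
  {74} × {s} = {(74,s)}
  {75} × {q} = {(75,q)}
  {75} × {r} = {(75,r)}
  {75} × {s} = {(75,s)}
  {73, 75} × {q} = {(73,q), (75,q)}
  {73, 75} × {r} = {(73,r), (75,r)}
  {73, 75} × {s} = {(73,s), (75,s)}
  {74} × {q, r} = {(74,q), (74,r)}
  {74} × {q, s} = {(74,q), (74,s)}
  {74, 75} × {q} = {(74,q), (75,q)}
  {74} × {r, s} = {(74,r), (74,s)}
  {74, 75} × {r} = {(74,r), (75,r)}
  {74, 75} × {s} = {(74,s), (75,s)}
  {75} × {q, r} = {(75,q), (75,r)}
  {75} × {q, s} = {(75,q), (75,s)}
  {75} × {r, s} = {(75,r), (75,s)}
  {73, 74, 75} × {q} = {(73,q), (74,q), (75,q)}
  {73, 74, 75} × {r} = {(73,r), (74,r), (75,r)}
  {73, 74, 75} × {s} = {(73,s), (74,s), (75,s)}
  {74} × {q, r, s} = {(74,q), (74,r), (74,s)}
  {75} × {q, r, s} = {(75,q), (75,r), (75,s)}
  {73, 75} × {q, r} = {(73,q), (73,r), (75,q), (75,r)}
  {73, 75} × {q, s} = {(73,q), (73,s), (75,q), (75,s)}
  {73, 75} × {r, s} = {(73,r), (73,s), (75,r), (75,s)}
  {74, 75} × {q, r} = {(74,q), (74,r), (75,q), (75,r)}
  {74, 75} × {q, s} = {(74,q), (74,s), (75,q), (75,s)}
  {74, 75} × {r, s} = {(74,r), (74,s), (75,r), (75,s)}
  {73, 75} × {q, r, s} = {(73,q), (73,r), (73,s), (75,q), (75,r), (75,s)}
  {73, 74, 75} × {q, r} = {(73,q), (73,r), (74,q), (74,r), (75,q), (75,r)}
  {73, 74, 75} × {q, s} = {(73,q), (73,s), (74,q), (74,s), (75,q), (75,s)}
  {73, 74, 75} × {r, s} = {(73,r), (73,s), (74,r), (74,s), (75,r), (75,s)}
  {74, 75} × {q, r, s} = {(74,q), (74,r), (74,s), (75,q), (75,r), (75,s)}
  {73, 74, 75} × {q, r, s} = {(73,q), (73,r), (73,s), (74,q), (74,r), (74,s), (75,q), (75,r), (75,s)}
These 36 distinct sets form the basis B.
Close under arbitrary unions to get τ_{X×Y}; counting gives |τ_{X×Y}| = 216.


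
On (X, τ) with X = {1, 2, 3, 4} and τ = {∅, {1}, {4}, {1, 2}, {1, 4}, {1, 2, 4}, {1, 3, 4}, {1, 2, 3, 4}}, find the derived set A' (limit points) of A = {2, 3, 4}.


A' = {3}

For each x ∈ X, list the open sets U ∈ τ with x ∈ U, then check whether U ∩ (A ∖ {x}) ≠ ∅ for every such U.
  x = 1: open {1} ∋ x has {1} ∩ (A ∖ {1}) = ∅, so x is NOT a limit point.
  x = 2: open {1, 2} ∋ x has {1, 2} ∩ (A ∖ {2}) = ∅, so x is NOT a limit point.
  x = 3: opens ∋ x are {1, 3, 4}, {1, 2, 3, 4}; each meets A ∖ {3}, so x IS a limit point.
  x = 4: open {4} ∋ x has {4} ∩ (A ∖ {4}) = ∅, so x is NOT a limit point.
Collecting: A' = {3}.


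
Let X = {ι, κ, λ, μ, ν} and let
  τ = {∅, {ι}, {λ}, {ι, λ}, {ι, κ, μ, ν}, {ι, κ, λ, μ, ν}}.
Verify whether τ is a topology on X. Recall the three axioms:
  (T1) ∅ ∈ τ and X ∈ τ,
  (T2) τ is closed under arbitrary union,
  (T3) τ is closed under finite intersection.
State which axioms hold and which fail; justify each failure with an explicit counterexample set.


τ IS a topology on X.

Axiom (T1): ∅ ∈ τ? Yes; X ∈ τ? Yes.
Axiom (T2/T3): check pairwise unions and intersections of members of τ.
All pairwise intersections and unions checked — each lies in τ. Therefore τ satisfies (T1), (T2), (T3): it IS a topology on X.


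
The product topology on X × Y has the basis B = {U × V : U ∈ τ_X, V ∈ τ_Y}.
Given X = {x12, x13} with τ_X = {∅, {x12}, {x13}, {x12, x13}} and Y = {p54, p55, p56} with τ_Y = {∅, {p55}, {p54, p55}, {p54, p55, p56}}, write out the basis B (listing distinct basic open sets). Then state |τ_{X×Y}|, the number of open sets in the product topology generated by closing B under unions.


Basis B = {∅ × ∅, {x12} × {p55}, {x13} × {p55}, {x12} × {p54, p55}, {x12, x13} × {p55}, {x13} × {p54, p55}, {x12} × {p54, p55, p56}, {x13} × {p54, p55, p56}, {x12, x13} × {p54, p55}, {x12, x13} × {p54, p55, p56}}; |τ_{X×Y}| = 16.

Enumerate products U × V with U ∈ τ_X, V ∈ τ_Y (deduplicated):
  ∅ × ∅ = {} (∅)
  {x12} × {p55} = {(x12,p55)}
  {x13} × {p55} = {(x13,p55)}
  {x12} × {p54, p55} = {(x12,p54), (x12,p55)}
  {x12, x13} × {p55} = {(x12,p55), (x13,p55)}
  {x13} × {p54, p55} = {(x13,p54), (x13,p55)}
  {x12} × {p54, p55, p56} = {(x12,p54), (x12,p55), (x12,p56)}
  {x13} × {p54, p55, p56} = {(x13,p54), (x13,p55), (x13,p56)}
  {x12, x13} × {p54, p55} = {(x12,p54), (x12,p55), (x13,p54), (x13,p55)}
  {x12, x13} × {p54, p55, p56} = {(x12,p54), (x12,p55), (x12,p56), (x13,p54), (x13,p55), (x13,p56)}
These 10 distinct sets form the basis B.
Close under arbitrary unions to get τ_{X×Y}; counting gives |τ_{X×Y}| = 16.


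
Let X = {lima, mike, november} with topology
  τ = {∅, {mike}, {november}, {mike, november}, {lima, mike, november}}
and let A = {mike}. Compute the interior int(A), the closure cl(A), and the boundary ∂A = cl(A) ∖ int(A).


int(A) = {mike}, cl(A) = {lima, mike}, ∂A = {lima}.

Closed sets in (X, τ) are complements of opens:
  closed(X, τ) = {∅, {lima}, {lima, mike}, {lima, november}, {lima, mike, november}}.
int(A) = ⋃ {U ∈ τ : U ⊆ A}. Opens contained in A: ∅, {mike}.
Taking the union of these: int(A) = {mike}.
cl(A) = ⋂ {C closed : A ⊆ C}. Closed sets containing A: {lima, mike}, {lima, mike, november}.
Intersecting these: cl(A) = {lima, mike}.
∂A = cl(A) ∖ int(A) = {lima, mike} ∖ {mike} = {lima}.


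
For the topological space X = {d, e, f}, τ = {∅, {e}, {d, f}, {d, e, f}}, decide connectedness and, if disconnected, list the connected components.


(X, τ) is disconnected; components = [{e}, {d, f}].

Find clopen sets (U ∈ τ with X ∖ U ∈ τ):
  U = ∅, X ∖ U = {d, e, f} — both open, so U is clopen.
  U = {e}, X ∖ U = {d, f} — both open, so U is clopen.
  U = {d, f}, X ∖ U = {e} — both open, so U is clopen.
  U = {d, e, f}, X ∖ U = ∅ — both open, so U is clopen.
Nontrivial clopen(s) exist: e.g. {d, f}. So (X, τ) is disconnected.
Compute connected components by grouping points that agree on all clopens:
  component: {e}
  component: {d, f}
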